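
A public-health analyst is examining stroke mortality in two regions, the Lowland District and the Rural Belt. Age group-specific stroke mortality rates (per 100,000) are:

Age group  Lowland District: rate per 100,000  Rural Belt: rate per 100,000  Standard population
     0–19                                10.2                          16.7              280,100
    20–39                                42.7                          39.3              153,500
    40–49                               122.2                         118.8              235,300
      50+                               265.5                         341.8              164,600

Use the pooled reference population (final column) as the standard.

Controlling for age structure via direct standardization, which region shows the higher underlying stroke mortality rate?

Standard total = 833,500; weights = 0.3361, 0.1842, 0.2823, 0.1975.
The Lowland District: 0.3361×10.2 + 0.1842×42.7 + 0.2823×122.2 + 0.1975×265.5 = 98.2201 per 100,000.
The Rural Belt: 0.3361×16.7 + 0.1842×39.3 + 0.2823×118.8 + 0.1975×341.8 = 113.8862 per 100,000.

Rural Belt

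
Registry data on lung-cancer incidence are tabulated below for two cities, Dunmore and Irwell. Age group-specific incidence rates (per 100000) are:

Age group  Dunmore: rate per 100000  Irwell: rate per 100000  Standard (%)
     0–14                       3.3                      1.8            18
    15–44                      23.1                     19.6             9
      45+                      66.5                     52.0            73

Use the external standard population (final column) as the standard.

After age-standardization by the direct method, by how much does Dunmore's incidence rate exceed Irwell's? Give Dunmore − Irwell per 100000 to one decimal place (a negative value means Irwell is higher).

11.2

Standard weights: 0.18, 0.09, 0.73.
Dunmore: 0.1800×3.3 + 0.0900×23.1 + 0.7300×66.5 = 51.2180 per 100000.
Irwell: 0.1800×1.8 + 0.0900×19.6 + 0.7300×52.0 = 40.0480 per 100000.
Difference = 51.2180 − 40.0480 = 11.1700.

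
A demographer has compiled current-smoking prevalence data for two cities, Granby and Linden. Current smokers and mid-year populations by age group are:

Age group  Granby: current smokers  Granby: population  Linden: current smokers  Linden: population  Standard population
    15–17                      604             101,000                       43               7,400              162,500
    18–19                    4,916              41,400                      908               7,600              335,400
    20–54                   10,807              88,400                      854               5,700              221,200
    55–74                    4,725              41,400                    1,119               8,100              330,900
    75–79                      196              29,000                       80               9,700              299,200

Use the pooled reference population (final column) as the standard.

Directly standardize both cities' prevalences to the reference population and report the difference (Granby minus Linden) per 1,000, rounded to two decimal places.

Age-specific rates per 1,000 for Granby: 5.980, 118.744, 122.251, 114.130, 6.759.
For Linden: 5.811, 119.474, 149.825, 138.148, 8.247.
Standard total = 1,349,200; weights = 0.1204, 0.2486, 0.1639, 0.2453, 0.2218.
Granby: 0.1204×5.980 + 0.2486×118.744 + 0.1639×122.251 + 0.2453×114.130 + 0.2218×6.759 = 79.7720 per 1,000.
Linden: 0.1204×5.811 + 0.2486×119.474 + 0.1639×149.825 + 0.2453×138.148 + 0.2218×8.247 = 90.6743 per 1,000.
Difference = 79.7720 − 90.6743 = -10.9023.

-10.90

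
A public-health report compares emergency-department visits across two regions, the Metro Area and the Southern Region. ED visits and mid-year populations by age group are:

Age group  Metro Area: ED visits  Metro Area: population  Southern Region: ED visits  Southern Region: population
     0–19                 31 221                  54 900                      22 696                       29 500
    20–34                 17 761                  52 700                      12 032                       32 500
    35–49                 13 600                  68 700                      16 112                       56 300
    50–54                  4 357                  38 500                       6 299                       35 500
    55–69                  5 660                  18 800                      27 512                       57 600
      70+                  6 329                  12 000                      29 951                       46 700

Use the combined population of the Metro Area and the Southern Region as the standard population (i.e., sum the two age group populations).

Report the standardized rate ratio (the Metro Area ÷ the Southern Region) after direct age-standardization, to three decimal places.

Age-specific rates per 1 000 for the Metro Area: 568.689, 337.021, 197.962, 113.169, 301.064, 527.417.
For the Southern Region: 769.356, 370.215, 286.181, 177.437, 477.639, 641.349.
Combined standard total = 503 700; weights = 0.1676, 0.1691, 0.2482, 0.1469, 0.1517, 0.1165.
The Metro Area: 0.1676×568.689 + 0.1691×337.021 + 0.2482×197.962 + 0.1469×113.169 + 0.1517×301.064 + 0.1165×527.417 = 325.1775 per 1 000.
The Southern Region: 0.1676×769.356 + 0.1691×370.215 + 0.2482×286.181 + 0.1469×177.437 + 0.1517×477.639 + 0.1165×641.349 = 435.8105 per 1 000.
Ratio = 325.1775 ÷ 435.8105 = 0.74614.

0.746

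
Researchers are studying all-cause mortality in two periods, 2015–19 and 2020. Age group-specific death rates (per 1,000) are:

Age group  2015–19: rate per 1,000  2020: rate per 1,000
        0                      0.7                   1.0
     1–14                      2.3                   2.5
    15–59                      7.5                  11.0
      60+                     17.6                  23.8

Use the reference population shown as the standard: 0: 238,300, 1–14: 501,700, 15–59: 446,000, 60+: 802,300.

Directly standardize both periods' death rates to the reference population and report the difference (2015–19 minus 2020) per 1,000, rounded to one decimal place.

Standard total = 1,988,300; weights = 0.1199, 0.2523, 0.2243, 0.4035.
2015–19: 0.1199×0.7 + 0.2523×2.3 + 0.2243×7.5 + 0.4035×17.6 = 9.4484 per 1,000.
2020: 0.1199×1.0 + 0.2523×2.5 + 0.2243×11.0 + 0.4035×23.8 = 12.8217 per 1,000.
Difference = 9.4484 − 12.8217 = -3.3733.

-3.4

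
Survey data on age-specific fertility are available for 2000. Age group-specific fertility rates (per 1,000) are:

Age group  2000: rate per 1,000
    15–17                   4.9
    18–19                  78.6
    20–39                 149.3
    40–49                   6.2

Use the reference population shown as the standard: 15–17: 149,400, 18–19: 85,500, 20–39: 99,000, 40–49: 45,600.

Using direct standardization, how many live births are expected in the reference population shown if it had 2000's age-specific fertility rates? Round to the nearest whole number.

22516

Expected live births = Σ (standard pop × age-specific rate ÷ 1,000)
= 149,400×4.9/1,000 + 85,500×78.6/1,000 + 99,000×149.3/1,000 + 45,600×6.2/1,000
= 732.06 + 6720.30 + 14780.70 + 282.72 = 22515.78.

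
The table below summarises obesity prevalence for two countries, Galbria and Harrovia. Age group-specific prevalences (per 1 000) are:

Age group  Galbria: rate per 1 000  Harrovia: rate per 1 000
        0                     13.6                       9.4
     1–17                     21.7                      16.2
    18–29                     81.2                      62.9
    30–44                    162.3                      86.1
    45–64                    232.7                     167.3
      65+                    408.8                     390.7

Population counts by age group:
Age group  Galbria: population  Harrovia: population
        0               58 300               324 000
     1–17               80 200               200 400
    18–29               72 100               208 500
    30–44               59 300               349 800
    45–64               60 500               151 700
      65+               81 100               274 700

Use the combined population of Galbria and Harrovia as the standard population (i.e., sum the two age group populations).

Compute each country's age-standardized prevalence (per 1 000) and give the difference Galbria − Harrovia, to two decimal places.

31.12

Combined standard total = 1 920 600; weights = 0.1991, 0.1461, 0.1461, 0.2130, 0.1105, 0.1853.
Galbria: 0.1991×13.6 + 0.1461×21.7 + 0.1461×81.2 + 0.2130×162.3 + 0.1105×232.7 + 0.1853×408.8 = 153.7540 per 1 000.
Harrovia: 0.1991×9.4 + 0.1461×16.2 + 0.1461×62.9 + 0.2130×86.1 + 0.1105×167.3 + 0.1853×390.7 = 122.6308 per 1 000.
Difference = 153.7540 − 122.6308 = 31.1232.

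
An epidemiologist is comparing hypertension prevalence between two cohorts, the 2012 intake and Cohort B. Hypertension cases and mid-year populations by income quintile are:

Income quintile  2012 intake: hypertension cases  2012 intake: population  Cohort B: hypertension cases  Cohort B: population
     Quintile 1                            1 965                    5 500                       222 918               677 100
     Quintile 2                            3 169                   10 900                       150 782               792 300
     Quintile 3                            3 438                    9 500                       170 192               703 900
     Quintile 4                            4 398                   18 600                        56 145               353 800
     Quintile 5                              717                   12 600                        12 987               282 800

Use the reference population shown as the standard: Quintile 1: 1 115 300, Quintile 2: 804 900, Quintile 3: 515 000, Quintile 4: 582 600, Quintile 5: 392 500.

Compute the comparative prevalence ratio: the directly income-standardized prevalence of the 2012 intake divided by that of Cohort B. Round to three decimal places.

1.296

Income-specific rates per 1 000 for the 2012 intake: 357.273, 290.734, 361.895, 236.452, 56.905.
For Cohort B: 329.225, 190.309, 241.784, 158.691, 45.923.
Standard total = 3 410 300; weights = 0.3270, 0.2360, 0.1510, 0.1708, 0.1151.
The 2012 intake: 0.3270×357.273 + 0.2360×290.734 + 0.1510×361.895 + 0.1708×236.452 + 0.1151×56.905 = 287.0556 per 1 000.
Cohort B: 0.3270×329.225 + 0.2360×190.309 + 0.1510×241.784 + 0.1708×158.691 + 0.1151×45.923 = 221.4941 per 1 000.
Ratio = 287.0556 ÷ 221.4941 = 1.29600.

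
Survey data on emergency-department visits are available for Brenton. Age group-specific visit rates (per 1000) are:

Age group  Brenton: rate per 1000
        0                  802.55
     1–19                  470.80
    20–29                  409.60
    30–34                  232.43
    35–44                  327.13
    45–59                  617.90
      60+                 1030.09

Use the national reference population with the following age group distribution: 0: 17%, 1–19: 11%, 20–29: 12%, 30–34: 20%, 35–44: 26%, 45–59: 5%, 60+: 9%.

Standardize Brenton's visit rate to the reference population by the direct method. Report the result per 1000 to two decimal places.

Standard weights: 0.17, 0.11, 0.12, 0.20, 0.26, 0.05, 0.09.
Standardized rate: 0.1700×802.55 + 0.1100×470.80 + 0.1200×409.60 + 0.2000×232.43 + 0.2600×327.13 + 0.0500×617.90 + 0.0900×1030.09 = 492.5164 per 1000.

492.52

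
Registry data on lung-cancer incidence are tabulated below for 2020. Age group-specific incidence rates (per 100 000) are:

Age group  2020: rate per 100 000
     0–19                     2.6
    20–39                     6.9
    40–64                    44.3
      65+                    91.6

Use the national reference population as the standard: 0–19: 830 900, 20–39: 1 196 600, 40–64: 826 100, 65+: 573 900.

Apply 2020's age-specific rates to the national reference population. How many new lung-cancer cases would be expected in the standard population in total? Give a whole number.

Expected new lung-cancer cases = Σ (standard pop × age-specific rate ÷ 100 000)
= 830 900×2.6/100 000 + 1 196 600×6.9/100 000 + 826 100×44.3/100 000 + 573 900×91.6/100 000
= 21.60 + 82.57 + 365.96 + 525.69 = 995.82.

996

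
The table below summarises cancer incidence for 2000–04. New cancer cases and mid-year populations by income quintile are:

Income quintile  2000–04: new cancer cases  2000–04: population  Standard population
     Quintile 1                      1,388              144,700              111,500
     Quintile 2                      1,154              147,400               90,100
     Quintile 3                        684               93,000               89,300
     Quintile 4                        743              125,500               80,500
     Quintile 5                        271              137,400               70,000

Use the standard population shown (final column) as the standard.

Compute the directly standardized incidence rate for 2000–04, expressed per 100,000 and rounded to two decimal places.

Income-specific rates per 100,000 for 2000–04: 959.23, 782.90, 735.48, 592.03, 197.23.
Standard total = 441,400; weights = 0.2526, 0.2041, 0.2023, 0.1824, 0.1586.
Standardized rate: 0.2526×959.23 + 0.2041×782.90 + 0.2023×735.48 + 0.1824×592.03 + 0.1586×197.23 = 690.1608 per 100,000.

690.16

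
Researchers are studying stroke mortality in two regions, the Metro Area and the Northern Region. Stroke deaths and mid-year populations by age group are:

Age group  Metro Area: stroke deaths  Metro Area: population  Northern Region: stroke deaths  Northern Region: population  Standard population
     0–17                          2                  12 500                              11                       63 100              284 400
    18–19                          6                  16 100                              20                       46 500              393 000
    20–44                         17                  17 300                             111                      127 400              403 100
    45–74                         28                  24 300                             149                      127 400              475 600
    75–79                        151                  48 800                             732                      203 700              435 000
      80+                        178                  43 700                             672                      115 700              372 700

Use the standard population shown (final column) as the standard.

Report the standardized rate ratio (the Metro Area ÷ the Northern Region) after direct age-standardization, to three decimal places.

0.824

Age-specific rates per 100 000 for the Metro Area: 16.00, 37.27, 98.27, 115.23, 309.43, 407.32.
For the Northern Region: 17.43, 43.01, 87.13, 116.95, 359.35, 580.81.
Standard total = 2 363 800; weights = 0.1203, 0.1663, 0.1705, 0.2012, 0.1840, 0.1577.
The Metro Area: 0.1203×16.00 + 0.1663×37.27 + 0.1705×98.27 + 0.2012×115.23 + 0.1840×309.43 + 0.1577×407.32 = 169.2269 per 100 000.
The Northern Region: 0.1203×17.43 + 0.1663×43.01 + 0.1705×87.13 + 0.2012×116.95 + 0.1840×359.35 + 0.1577×580.81 = 205.3441 per 100 000.
Ratio = 169.2269 ÷ 205.3441 = 0.82411.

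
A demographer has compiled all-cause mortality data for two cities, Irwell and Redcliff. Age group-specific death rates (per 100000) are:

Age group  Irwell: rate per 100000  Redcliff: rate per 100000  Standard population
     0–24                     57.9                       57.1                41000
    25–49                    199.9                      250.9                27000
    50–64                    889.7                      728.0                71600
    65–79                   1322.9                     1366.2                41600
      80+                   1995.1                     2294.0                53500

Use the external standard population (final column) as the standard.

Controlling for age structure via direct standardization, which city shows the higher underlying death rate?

Standard total = 234700; weights = 0.1747, 0.1150, 0.3051, 0.1772, 0.2280.
Irwell: 0.1747×57.9 + 0.1150×199.9 + 0.3051×889.7 + 0.1772×1322.9 + 0.2280×1995.1 = 993.7972 per 100000.
Redcliff: 0.1747×57.1 + 0.1150×250.9 + 0.3051×728.0 + 0.1772×1366.2 + 0.2280×2294.0 = 1026.0039 per 100000.

Redcliff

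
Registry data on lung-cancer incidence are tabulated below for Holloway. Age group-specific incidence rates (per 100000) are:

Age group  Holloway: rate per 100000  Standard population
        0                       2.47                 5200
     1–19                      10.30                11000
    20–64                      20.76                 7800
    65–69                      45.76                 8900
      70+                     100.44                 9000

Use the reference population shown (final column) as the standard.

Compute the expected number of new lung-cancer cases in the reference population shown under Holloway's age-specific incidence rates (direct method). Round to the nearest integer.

16

Expected new lung-cancer cases = Σ (standard pop × age-specific rate ÷ 100000)
= 5200×2.47/100000 + 11000×10.30/100000 + 7800×20.76/100000 + 8900×45.76/100000 + 9000×100.44/100000
= 0.13 + 1.13 + 1.62 + 4.07 + 9.04 = 15.99.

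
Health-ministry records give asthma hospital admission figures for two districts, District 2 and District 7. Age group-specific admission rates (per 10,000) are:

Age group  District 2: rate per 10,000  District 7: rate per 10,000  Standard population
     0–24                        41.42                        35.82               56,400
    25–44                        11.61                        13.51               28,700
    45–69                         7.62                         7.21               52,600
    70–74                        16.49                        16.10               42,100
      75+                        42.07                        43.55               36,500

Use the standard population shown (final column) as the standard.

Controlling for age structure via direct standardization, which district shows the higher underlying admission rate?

District 2

Standard total = 216,300; weights = 0.2607, 0.1327, 0.2432, 0.1946, 0.1687.
District 2: 0.2607×41.42 + 0.1327×11.61 + 0.2432×7.62 + 0.1946×16.49 + 0.1687×42.07 = 24.5025 per 10,000.
District 7: 0.2607×35.82 + 0.1327×13.51 + 0.2432×7.21 + 0.1946×16.10 + 0.1687×43.55 = 23.3685 per 10,000.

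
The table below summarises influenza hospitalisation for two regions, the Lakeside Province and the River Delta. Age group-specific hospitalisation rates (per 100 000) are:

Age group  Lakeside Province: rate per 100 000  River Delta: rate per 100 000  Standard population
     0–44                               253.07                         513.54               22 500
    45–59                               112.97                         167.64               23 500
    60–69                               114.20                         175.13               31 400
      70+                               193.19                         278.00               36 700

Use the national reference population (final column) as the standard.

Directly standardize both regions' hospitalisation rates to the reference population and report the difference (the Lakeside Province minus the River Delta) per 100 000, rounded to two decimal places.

-106.67

Standard total = 114 100; weights = 0.1972, 0.2060, 0.2752, 0.3216.
The Lakeside Province: 0.1972×253.07 + 0.2060×112.97 + 0.2752×114.20 + 0.3216×193.19 = 166.7382 per 100 000.
The River Delta: 0.1972×513.54 + 0.2060×167.64 + 0.2752×175.13 + 0.3216×278.00 = 273.4082 per 100 000.
Difference = 166.7382 − 273.4082 = -106.6700.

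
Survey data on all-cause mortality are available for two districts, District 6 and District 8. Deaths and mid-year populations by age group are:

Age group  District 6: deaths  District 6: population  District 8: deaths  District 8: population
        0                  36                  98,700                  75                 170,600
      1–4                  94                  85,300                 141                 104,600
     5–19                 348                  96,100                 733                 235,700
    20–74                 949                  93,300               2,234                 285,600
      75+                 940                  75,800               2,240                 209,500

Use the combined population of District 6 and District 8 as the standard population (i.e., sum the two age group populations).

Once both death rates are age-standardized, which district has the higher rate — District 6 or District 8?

District 6

Age-specific rates per 1,000 for District 6: 0.365, 1.102, 3.621, 10.171, 12.401.
For District 8: 0.440, 1.348, 3.110, 7.822, 10.692.
Combined standard total = 1,455,200; weights = 0.1851, 0.1305, 0.2280, 0.2604, 0.1961.
District 6: 0.1851×0.365 + 0.1305×1.102 + 0.2280×3.621 + 0.2604×10.171 + 0.1961×12.401 = 6.1167 per 1,000.
District 8: 0.1851×0.440 + 0.1305×1.348 + 0.2280×3.110 + 0.2604×7.822 + 0.1961×10.692 = 5.0993 per 1,000.
The crude rates (5.27 vs 5.39) would put District 8 higher, but that reflects its age composition; once standardized to a common age structure, District 6 has the higher underlying rate.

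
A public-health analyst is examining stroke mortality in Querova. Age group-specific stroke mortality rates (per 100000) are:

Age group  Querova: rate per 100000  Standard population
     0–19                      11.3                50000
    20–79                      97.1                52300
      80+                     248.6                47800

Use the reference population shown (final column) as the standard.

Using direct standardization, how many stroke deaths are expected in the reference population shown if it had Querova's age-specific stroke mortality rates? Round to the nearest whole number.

Expected stroke deaths = Σ (standard pop × age-specific rate ÷ 100000)
= 50000×11.3/100000 + 52300×97.1/100000 + 47800×248.6/100000
= 5.65 + 50.78 + 118.83 = 175.26.

175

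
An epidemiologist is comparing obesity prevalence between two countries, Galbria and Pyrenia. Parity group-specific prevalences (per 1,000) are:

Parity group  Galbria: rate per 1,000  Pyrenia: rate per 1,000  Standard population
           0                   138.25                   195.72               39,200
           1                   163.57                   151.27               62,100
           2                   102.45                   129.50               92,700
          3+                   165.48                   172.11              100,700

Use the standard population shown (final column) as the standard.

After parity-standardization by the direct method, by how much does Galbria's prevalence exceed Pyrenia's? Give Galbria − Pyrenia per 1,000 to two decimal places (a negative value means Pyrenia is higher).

Standard total = 294,700; weights = 0.1330, 0.2107, 0.3146, 0.3417.
Galbria: 0.1330×138.25 + 0.2107×163.57 + 0.3146×102.45 + 0.3417×165.48 = 141.6289 per 1,000.
Pyrenia: 0.1330×195.72 + 0.2107×151.27 + 0.3146×129.50 + 0.3417×172.11 = 157.4558 per 1,000.
Difference = 141.6289 − 157.4558 = -15.8268.

-15.83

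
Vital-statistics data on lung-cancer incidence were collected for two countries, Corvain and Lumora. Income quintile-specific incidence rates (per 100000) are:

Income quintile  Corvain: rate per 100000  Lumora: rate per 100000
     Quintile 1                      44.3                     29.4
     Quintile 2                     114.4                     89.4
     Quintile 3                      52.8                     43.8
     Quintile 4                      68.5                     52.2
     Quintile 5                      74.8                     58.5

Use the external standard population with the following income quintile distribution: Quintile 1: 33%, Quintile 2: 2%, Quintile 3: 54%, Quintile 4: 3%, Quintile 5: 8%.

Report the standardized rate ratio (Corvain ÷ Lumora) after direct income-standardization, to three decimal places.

1.292

Standard weights: 0.33, 0.02, 0.54, 0.03, 0.08.
Corvain: 0.3300×44.3 + 0.0200×114.4 + 0.5400×52.8 + 0.0300×68.5 + 0.0800×74.8 = 53.4580 per 100000.
Lumora: 0.3300×29.4 + 0.0200×89.4 + 0.5400×43.8 + 0.0300×52.2 + 0.0800×58.5 = 41.3880 per 100000.
Ratio = 53.4580 ÷ 41.3880 = 1.29163.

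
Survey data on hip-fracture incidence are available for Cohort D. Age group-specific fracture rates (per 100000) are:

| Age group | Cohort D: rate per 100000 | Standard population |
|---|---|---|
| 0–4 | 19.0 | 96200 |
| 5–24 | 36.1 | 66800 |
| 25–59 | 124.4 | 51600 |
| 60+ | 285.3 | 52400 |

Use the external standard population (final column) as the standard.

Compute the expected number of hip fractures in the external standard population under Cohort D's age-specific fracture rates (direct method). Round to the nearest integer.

Expected hip fractures = Σ (standard pop × age-specific rate ÷ 100000)
= 96200×19.0/100000 + 66800×36.1/100000 + 51600×124.4/100000 + 52400×285.3/100000
= 18.28 + 24.11 + 64.19 + 149.50 = 256.08.

256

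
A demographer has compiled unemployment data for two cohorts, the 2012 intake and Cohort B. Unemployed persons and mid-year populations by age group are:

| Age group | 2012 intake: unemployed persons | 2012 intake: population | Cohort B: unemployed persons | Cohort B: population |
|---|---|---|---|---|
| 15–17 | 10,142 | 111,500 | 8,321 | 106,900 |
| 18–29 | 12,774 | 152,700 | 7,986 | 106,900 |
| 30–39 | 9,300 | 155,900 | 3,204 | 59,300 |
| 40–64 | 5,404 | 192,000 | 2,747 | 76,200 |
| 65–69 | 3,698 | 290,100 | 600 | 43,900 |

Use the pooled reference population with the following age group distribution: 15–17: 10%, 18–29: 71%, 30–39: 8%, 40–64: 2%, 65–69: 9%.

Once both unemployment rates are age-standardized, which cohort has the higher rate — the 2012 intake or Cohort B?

2012 intake

Age-specific rates per 1,000 for the 2012 intake: 90.960, 83.654, 59.654, 28.146, 12.747.
For Cohort B: 77.839, 74.705, 54.030, 36.050, 13.667.
Standard weights: 0.10, 0.71, 0.08, 0.02, 0.09.
The 2012 intake: 0.1000×90.960 + 0.7100×83.654 + 0.0800×59.654 + 0.0200×28.146 + 0.0900×12.747 = 74.9729 per 1,000.
Cohort B: 0.1000×77.839 + 0.7100×74.705 + 0.0800×54.030 + 0.0200×36.050 + 0.0900×13.667 = 67.0982 per 1,000.
The crude rates (45.80 vs 58.13) would put Cohort B higher, but that reflects its age composition; once standardized to a common age structure, the 2012 intake has the higher underlying rate.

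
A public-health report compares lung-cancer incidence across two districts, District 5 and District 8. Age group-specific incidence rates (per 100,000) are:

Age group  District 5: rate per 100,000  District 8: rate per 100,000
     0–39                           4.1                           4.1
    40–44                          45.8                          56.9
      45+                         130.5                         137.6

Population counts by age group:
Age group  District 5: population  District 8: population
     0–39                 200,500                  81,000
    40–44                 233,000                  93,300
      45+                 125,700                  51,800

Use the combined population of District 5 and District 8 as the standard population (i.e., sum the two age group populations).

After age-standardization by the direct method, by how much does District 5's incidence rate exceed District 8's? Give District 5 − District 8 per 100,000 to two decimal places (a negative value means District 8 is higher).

-6.22

Combined standard total = 785,300; weights = 0.3585, 0.4155, 0.2260.
District 5: 0.3585×4.1 + 0.4155×45.8 + 0.2260×130.5 = 49.9967 per 100,000.
District 8: 0.3585×4.1 + 0.4155×56.9 + 0.2260×137.6 = 56.2137 per 100,000.
Difference = 49.9967 − 56.2137 = -6.2170.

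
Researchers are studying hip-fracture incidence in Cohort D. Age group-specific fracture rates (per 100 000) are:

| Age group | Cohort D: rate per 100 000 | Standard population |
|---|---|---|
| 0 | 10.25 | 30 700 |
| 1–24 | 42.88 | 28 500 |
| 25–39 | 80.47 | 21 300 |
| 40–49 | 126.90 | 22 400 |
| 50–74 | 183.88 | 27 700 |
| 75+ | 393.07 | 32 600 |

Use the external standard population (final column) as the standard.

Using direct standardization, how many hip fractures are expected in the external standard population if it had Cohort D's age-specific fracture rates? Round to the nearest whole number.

240

Expected hip fractures = Σ (standard pop × age-specific rate ÷ 100 000)
= 30 700×10.25/100 000 + 28 500×42.88/100 000 + 21 300×80.47/100 000 + 22 400×126.90/100 000 + 27 700×183.88/100 000 + 32 600×393.07/100 000
= 3.15 + 12.22 + 17.14 + 28.43 + 50.93 + 128.14 = 240.01.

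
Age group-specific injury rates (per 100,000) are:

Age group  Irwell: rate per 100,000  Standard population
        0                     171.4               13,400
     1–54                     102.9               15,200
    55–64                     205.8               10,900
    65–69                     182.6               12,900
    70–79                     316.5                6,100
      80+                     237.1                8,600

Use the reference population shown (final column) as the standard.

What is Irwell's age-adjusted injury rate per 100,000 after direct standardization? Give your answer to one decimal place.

185.2

Standard total = 67,100; weights = 0.1997, 0.2265, 0.1624, 0.1923, 0.0909, 0.1282.
Standardized rate: 0.1997×171.4 + 0.2265×102.9 + 0.1624×205.8 + 0.1923×182.6 + 0.0909×316.5 + 0.1282×237.1 = 185.2356 per 100,000.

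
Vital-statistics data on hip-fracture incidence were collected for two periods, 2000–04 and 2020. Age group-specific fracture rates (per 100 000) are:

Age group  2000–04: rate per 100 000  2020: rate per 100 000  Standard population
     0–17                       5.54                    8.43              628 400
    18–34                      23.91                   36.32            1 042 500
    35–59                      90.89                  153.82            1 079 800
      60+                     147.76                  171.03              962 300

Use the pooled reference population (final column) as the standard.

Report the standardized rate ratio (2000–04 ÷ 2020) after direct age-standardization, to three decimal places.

Standard total = 3 713 000; weights = 0.1692, 0.2808, 0.2908, 0.2592.
2000–04: 0.1692×5.54 + 0.2808×23.91 + 0.2908×90.89 + 0.2592×147.76 = 72.3781 per 100 000.
2020: 0.1692×8.43 + 0.2808×36.32 + 0.2908×153.82 + 0.2592×171.03 = 100.6835 per 100 000.
Ratio = 72.3781 ÷ 100.6835 = 0.71887.

0.719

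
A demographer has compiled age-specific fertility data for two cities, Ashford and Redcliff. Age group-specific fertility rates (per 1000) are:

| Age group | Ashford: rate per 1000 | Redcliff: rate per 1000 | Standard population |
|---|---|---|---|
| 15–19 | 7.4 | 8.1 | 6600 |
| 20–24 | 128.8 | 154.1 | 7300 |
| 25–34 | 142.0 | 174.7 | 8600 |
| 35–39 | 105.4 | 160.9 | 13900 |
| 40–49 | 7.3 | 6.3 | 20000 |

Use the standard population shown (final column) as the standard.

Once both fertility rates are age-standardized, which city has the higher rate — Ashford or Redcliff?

Standard total = 56400; weights = 0.1170, 0.1294, 0.1525, 0.2465, 0.3546.
Ashford: 0.1170×7.4 + 0.1294×128.8 + 0.1525×142.0 + 0.2465×105.4 + 0.3546×7.3 = 67.7543 per 1000.
Redcliff: 0.1170×8.1 + 0.1294×154.1 + 0.1525×174.7 + 0.2465×160.9 + 0.3546×6.3 = 89.4206 per 1000.

Redcliff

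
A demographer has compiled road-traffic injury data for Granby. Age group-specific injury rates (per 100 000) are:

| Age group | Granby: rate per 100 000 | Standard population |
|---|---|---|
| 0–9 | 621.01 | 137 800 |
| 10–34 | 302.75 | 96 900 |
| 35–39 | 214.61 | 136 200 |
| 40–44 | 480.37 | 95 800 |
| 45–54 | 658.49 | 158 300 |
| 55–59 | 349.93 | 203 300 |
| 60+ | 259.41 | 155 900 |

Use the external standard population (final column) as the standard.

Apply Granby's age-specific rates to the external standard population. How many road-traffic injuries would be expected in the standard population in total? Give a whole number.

Expected road-traffic injuries = Σ (standard pop × age-specific rate ÷ 100 000)
= 137 800×621.01/100 000 + 96 900×302.75/100 000 + 136 200×214.61/100 000 + 95 800×480.37/100 000 + 158 300×658.49/100 000 + 203 300×349.93/100 000 + 155 900×259.41/100 000
= 855.75 + 293.36 + 292.30 + 460.19 + 1042.39 + 711.41 + 404.42 = 4059.83.

4060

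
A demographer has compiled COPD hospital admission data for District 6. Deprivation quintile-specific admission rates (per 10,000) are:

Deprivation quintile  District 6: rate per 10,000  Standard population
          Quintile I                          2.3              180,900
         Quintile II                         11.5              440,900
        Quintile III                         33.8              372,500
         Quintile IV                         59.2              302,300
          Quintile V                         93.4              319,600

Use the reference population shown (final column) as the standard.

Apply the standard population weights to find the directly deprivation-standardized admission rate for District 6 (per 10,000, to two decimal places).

40.73

Standard total = 1,616,200; weights = 0.1119, 0.2728, 0.2305, 0.1870, 0.1977.
Standardized rate: 0.1119×2.3 + 0.2728×11.5 + 0.2305×33.8 + 0.1870×59.2 + 0.1977×93.4 = 40.7275 per 10,000.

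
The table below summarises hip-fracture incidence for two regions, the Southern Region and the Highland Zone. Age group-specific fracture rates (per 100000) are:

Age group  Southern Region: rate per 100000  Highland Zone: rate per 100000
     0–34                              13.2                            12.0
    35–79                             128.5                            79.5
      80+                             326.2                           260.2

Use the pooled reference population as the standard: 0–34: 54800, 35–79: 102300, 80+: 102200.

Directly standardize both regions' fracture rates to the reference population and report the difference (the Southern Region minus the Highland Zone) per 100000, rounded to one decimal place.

Standard total = 259300; weights = 0.2113, 0.3945, 0.3941.
The Southern Region: 0.2113×13.2 + 0.3945×128.5 + 0.3941×326.2 = 182.0538 per 100000.
The Highland Zone: 0.2113×12.0 + 0.3945×79.5 + 0.3941×260.2 = 136.4554 per 100000.
Difference = 182.0538 − 136.4554 = 45.5984.

45.6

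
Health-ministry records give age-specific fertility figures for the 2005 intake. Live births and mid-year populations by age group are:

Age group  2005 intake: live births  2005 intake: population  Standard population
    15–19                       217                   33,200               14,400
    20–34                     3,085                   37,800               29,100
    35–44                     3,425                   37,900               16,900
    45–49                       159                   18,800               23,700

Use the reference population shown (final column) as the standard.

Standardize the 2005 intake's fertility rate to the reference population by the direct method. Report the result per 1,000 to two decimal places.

49.90

Age-specific rates per 1,000 for the 2005 intake: 6.536, 81.614, 90.369, 8.457.
Standard total = 84,100; weights = 0.1712, 0.3460, 0.2010, 0.2818.
Standardized rate: 0.1712×6.536 + 0.3460×81.614 + 0.2010×90.369 + 0.2818×8.457 = 49.9021 per 1,000.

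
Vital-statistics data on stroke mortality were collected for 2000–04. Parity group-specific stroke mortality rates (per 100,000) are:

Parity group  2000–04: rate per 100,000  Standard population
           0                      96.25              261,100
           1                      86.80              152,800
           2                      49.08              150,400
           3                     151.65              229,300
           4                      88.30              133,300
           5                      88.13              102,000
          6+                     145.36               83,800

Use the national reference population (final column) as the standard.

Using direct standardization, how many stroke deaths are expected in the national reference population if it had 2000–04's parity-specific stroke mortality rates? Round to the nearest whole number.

1135

Expected stroke deaths = Σ (standard pop × parity-specific rate ÷ 100,000)
= 261,100×96.25/100,000 + 152,800×86.80/100,000 + 150,400×49.08/100,000 + 229,300×151.65/100,000 + 133,300×88.30/100,000 + 102,000×88.13/100,000 + 83,800×145.36/100,000
= 251.31 + 132.63 + 73.82 + 347.73 + 117.70 + 89.89 + 121.81 = 1134.90.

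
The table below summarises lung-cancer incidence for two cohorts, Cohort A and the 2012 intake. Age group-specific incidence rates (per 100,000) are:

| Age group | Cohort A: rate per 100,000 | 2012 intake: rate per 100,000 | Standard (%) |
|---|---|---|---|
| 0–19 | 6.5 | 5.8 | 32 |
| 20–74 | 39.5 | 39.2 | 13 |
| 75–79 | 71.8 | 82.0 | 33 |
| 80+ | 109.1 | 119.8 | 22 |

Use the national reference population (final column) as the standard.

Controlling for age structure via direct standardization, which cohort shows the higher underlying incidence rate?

Standard weights: 0.32, 0.13, 0.33, 0.22.
Cohort A: 0.3200×6.5 + 0.1300×39.5 + 0.3300×71.8 + 0.2200×109.1 = 54.9110 per 100,000.
The 2012 intake: 0.3200×5.8 + 0.1300×39.2 + 0.3300×82.0 + 0.2200×119.8 = 60.3680 per 100,000.

2012 intake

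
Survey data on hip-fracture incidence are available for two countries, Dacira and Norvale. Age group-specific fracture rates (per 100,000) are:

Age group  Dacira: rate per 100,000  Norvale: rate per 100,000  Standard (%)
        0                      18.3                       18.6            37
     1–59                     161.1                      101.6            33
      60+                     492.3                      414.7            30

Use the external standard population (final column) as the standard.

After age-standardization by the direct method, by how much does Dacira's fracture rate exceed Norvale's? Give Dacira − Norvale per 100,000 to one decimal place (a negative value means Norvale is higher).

42.8

Standard weights: 0.37, 0.33, 0.30.
Dacira: 0.3700×18.3 + 0.3300×161.1 + 0.3000×492.3 = 207.6240 per 100,000.
Norvale: 0.3700×18.6 + 0.3300×101.6 + 0.3000×414.7 = 164.8200 per 100,000.
Difference = 207.6240 − 164.8200 = 42.8040.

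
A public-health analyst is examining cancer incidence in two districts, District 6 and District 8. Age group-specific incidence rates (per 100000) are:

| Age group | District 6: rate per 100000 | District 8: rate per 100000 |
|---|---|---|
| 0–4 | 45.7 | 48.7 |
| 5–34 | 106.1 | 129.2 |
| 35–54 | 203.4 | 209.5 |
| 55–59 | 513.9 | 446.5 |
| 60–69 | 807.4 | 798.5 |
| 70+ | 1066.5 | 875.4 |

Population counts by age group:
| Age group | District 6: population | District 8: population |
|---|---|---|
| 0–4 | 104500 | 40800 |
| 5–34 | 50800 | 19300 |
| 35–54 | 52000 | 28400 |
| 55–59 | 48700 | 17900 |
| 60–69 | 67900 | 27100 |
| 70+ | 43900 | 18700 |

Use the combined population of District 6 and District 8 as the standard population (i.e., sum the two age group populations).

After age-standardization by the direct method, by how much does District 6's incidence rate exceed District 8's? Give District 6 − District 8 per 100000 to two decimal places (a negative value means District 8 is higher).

28.37

Combined standard total = 520000; weights = 0.2794, 0.1348, 0.1546, 0.1281, 0.1827, 0.1204.
District 6: 0.2794×45.7 + 0.1348×106.1 + 0.1546×203.4 + 0.1281×513.9 + 0.1827×807.4 + 0.1204×1066.5 = 400.2362 per 100000.
District 8: 0.2794×48.7 + 0.1348×129.2 + 0.1546×209.5 + 0.1281×446.5 + 0.1827×798.5 + 0.1204×875.4 = 371.8678 per 100000.
Difference = 400.2362 − 371.8678 = 28.3684.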